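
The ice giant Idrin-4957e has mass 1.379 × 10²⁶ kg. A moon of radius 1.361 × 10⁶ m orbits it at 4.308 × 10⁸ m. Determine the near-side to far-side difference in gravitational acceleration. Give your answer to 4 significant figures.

The field gradient is 2GM/d³; across the full diameter 2r the difference is 4GMr/d³.
Δg = 4GMr/d³
   = 4 × (6.674 × 10⁻¹¹) × (1.379 × 10²⁶) × (1.361 × 10⁶) / (4.308 × 10⁸)³
   = 6.267 × 10⁻⁴ m/s²

6.267 × 10⁻⁴ m/s²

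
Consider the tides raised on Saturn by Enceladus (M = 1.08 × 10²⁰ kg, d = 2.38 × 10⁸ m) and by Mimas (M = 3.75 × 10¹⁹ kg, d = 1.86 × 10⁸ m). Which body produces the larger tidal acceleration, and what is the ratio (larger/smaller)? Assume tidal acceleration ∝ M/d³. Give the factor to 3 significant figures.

Enceladus, by a factor of ≈ 1.37

Tidal stretch scales as M/d³; compute that for each body.
Enceladus: (1.08 × 10²⁰) / (2.38 × 10⁸)³ = 8.011 × 10⁻⁶
Mimas: (3.75 × 10¹⁹) / (1.86 × 10⁸)³ = 5.828 × 10⁻⁶
Ratio (larger/smaller) = 1.37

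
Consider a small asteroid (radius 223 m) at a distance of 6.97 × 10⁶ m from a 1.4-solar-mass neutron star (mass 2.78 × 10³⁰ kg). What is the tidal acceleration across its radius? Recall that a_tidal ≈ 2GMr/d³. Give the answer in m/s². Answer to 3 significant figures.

Δa = 2GMr/d³
   = 2 × (6.674 × 10⁻¹¹) × (2.78 × 10³⁰) × (223) / (6.97 × 10⁶)³
   = 2.44 × 10² m/s²

2.44 × 10² m/s²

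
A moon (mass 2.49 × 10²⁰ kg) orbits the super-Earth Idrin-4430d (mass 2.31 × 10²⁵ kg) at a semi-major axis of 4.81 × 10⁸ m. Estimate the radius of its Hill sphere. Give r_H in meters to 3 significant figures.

7.37 × 10⁶ m

r_H ≈ a (m/3M)^(1/3)
    = (4.81 × 10⁸) × (2.49 × 10²⁰ / (3 × 2.31 × 10²⁵))^(1/3)
    = 7.37 × 10⁶ m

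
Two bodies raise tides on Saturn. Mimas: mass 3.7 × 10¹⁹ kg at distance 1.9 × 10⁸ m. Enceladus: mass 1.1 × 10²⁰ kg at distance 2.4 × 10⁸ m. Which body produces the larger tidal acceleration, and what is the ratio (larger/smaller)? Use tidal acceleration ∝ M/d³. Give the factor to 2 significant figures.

Compare M/d³ for the two perturbers:
Mimas: (3.7 × 10¹⁹) / (1.9 × 10⁸)³ = 5.394 × 10⁻⁶
Enceladus: (1.1 × 10²⁰) / (2.4 × 10⁸)³ = 7.957 × 10⁻⁶
Ratio (larger/smaller) = 1.5

Enceladus, by a factor of ≈ 1.5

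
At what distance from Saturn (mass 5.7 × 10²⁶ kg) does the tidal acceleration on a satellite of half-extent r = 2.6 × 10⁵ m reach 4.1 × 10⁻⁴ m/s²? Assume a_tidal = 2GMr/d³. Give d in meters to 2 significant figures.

2GMr/d³ = a_tidal  ⇒  d = (2GMr / a_tidal)^(1/3)
d = (2 × 6.674×10⁻¹¹ × (5.7 × 10²⁶) × (2.6 × 10⁵) / (4.1 × 10⁻⁴))^(1/3)
  = 3.6 × 10⁸ m

3.6 × 10⁸ m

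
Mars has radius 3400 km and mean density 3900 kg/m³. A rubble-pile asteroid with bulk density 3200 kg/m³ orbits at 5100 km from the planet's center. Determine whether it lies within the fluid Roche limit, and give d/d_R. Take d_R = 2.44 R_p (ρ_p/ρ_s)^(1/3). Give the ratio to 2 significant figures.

d_R = 2.44 × (3400 km) × (3900/3200)^(1/3) = 8861 km
d/d_R = (5100) / (8861) = 0.58
Since d/d_R < 1, the body is inside the Roche limit.

inside; d/d_R ≈ 0.58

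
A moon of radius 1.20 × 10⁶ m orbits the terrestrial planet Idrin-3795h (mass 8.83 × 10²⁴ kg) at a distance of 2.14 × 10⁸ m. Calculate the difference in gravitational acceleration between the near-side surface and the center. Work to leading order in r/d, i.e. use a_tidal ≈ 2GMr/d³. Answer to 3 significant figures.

1.44 × 10⁻⁴ m/s²

Since r ≪ d, expand the inverse-square field across one radius to get the leading 2GMr/d³ term.
a_tidal = 2GMr/d³
        = 2 × (6.674 × 10⁻¹¹) × (8.83 × 10²⁴) × (1.20 × 10⁶) / (2.14 × 10⁸)³
        = 1.44 × 10⁻⁴ m/s²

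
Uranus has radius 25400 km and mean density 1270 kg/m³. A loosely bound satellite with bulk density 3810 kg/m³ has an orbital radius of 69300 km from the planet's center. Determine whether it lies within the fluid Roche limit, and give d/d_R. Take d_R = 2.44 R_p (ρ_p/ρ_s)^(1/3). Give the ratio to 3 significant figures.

outside; d/d_R ≈ 1.61

d_R = 2.44 × (25400 km) × (1270/3810)^(1/3) = 42970 km
d/d_R = (69300) / (42970) = 1.61
Since d/d_R > 1, the body is outside the Roche limit.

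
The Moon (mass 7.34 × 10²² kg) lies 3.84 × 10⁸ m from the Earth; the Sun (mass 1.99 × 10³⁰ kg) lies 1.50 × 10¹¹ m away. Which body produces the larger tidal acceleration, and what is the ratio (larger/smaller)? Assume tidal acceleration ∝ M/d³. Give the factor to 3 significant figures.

The Moon, by a factor of ≈ 2.20

Tidal acceleration ∝ M/d³, so compare M/d³ for each.
The Moon: (7.34 × 10²²) / (3.84 × 10⁸)³ = 1.296 × 10⁻³
The Sun: (1.99 × 10³⁰) / (1.50 × 10¹¹)³ = 5.896 × 10⁻⁴
Ratio (larger/smaller) = 2.20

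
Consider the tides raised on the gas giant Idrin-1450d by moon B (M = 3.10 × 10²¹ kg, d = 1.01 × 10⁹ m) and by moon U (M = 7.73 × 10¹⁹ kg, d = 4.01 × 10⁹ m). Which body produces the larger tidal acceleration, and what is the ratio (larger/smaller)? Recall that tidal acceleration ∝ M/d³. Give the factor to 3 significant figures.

Tidal stretch scales as M/d³; compute that for each body.
Moon B: (3.10 × 10²¹) / (1.01 × 10⁹)³ = 3.009 × 10⁻⁶
Moon U: (7.73 × 10¹⁹) / (4.01 × 10⁹)³ = 1.199 × 10⁻⁹
Ratio (larger/smaller) = 2510

Moon B, by a factor of ≈ 2510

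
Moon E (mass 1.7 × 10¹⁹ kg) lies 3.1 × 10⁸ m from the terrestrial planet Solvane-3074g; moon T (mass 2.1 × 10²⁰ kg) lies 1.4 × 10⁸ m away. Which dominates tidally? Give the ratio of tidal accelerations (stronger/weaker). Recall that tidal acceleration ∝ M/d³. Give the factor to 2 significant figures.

Moon T, by a factor of ≈ 130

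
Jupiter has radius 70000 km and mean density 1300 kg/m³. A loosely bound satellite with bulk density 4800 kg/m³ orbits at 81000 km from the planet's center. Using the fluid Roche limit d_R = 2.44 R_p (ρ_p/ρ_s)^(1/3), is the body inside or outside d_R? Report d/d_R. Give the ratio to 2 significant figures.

inside; d/d_R ≈ 0.73

d_R = 2.44 × (70000 km) × (1300/4800)^(1/3) = 1.105 × 10⁵ km
d/d_R = (81000) / (1.105 × 10⁵) = 0.73
Since d/d_R < 1, the body is inside the Roche limit.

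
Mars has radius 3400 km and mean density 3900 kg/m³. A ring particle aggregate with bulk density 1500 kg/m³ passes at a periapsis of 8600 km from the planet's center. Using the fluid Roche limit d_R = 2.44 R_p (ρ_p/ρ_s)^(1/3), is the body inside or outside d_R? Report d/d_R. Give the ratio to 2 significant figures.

inside; d/d_R ≈ 0.75

d_R = 2.44 × (3400 km) × (3900/1500)^(1/3) = 11410 km
d/d_R = (8600) / (11410) = 0.75
Since d/d_R < 1, the body is inside the Roche limit.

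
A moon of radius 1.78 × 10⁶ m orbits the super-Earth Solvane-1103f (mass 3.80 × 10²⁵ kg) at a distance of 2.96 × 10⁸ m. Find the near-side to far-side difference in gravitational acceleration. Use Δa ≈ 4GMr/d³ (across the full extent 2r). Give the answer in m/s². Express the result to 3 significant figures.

6.96 × 10⁻⁴ m/s²

Δa = 4GMr/d³
   = 4 × (6.674 × 10⁻¹¹) × (3.80 × 10²⁵) × (1.78 × 10⁶) / (2.96 × 10⁸)³
   = 6.96 × 10⁻⁴ m/s²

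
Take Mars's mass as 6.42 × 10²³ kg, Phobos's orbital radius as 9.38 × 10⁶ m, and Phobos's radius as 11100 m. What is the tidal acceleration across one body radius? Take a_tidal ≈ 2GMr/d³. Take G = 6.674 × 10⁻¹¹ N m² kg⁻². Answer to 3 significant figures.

Δg = 2GMr/d³
   = 2 × (6.674 × 10⁻¹¹) × (6.42 × 10²³) × (11100) / (9.38 × 10⁶)³
   = 1.15 × 10⁻³ m/s²

1.15 × 10⁻³ m/s²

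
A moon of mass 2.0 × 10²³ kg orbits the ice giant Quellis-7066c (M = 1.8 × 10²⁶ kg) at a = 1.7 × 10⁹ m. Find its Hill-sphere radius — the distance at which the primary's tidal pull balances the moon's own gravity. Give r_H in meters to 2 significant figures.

r_H ≈ a (m/3M)^(1/3)
    = (1.7 × 10⁹) × (2.0 × 10²³ / (3 × 1.8 × 10²⁶))^(1/3)
    = 1.2 × 10⁸ m

1.2 × 10⁸ m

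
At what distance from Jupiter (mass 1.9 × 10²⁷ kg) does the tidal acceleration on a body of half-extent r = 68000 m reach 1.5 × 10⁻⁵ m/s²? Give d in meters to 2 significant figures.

1.0 × 10⁹ m

2GMr/d³ = a_tidal  ⇒  d = (2GMr / a_tidal)^(1/3)
d = (2 × 6.674×10⁻¹¹ × (1.9 × 10²⁷) × (68000) / (1.5 × 10⁻⁵))^(1/3)
  = 1.0 × 10⁹ m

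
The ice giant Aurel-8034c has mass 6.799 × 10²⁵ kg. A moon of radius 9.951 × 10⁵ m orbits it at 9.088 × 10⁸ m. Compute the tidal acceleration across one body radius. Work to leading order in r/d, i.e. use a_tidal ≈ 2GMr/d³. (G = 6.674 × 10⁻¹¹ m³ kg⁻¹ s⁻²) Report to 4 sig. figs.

Δa = 2GMr/d³
   = 2 × (6.674 × 10⁻¹¹) × (6.799 × 10²⁵) × (9.951 × 10⁵) / (9.088 × 10⁸)³
   = 1.203 × 10⁻⁵ m/s²

1.203 × 10⁻⁵ m/s²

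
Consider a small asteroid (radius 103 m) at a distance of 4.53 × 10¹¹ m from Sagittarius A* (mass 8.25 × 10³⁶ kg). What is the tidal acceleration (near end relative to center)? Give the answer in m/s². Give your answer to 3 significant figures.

The tidal stretch is the gradient of GM/d² times the body's extent r, hence the 1/d³ dependence.
Δg = 2GMr/d³
   = 2 × (6.674 × 10⁻¹¹) × (8.25 × 10³⁶) × (103) / (4.53 × 10¹¹)³
   = 1.22 × 10⁻⁶ m/s²

1.22 × 10⁻⁶ m/s²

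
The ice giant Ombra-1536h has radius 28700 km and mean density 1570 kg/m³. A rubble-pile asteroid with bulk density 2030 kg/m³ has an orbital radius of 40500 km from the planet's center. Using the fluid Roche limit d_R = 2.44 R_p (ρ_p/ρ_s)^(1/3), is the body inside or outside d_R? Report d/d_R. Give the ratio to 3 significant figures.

d_R = 2.44 × (28700 km) × (1570/2030)^(1/3) = 64280 km
d/d_R = (40500) / (64280) = 0.630
Since d/d_R < 1, the body is inside the Roche limit.

inside; d/d_R ≈ 0.630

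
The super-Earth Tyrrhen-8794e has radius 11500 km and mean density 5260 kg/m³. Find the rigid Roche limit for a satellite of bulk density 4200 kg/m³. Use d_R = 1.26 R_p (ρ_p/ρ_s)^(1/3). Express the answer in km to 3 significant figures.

15600 km

d_R = 1.26 × 11500 km × (5260/4200)^(1/3)
    = 15600 km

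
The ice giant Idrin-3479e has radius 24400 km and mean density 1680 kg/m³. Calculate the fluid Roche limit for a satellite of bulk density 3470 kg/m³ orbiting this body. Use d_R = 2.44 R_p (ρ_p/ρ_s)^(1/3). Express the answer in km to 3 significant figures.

d_R = 2.44 × 24400 km × (1680/3470)^(1/3)
    = 46700 km

46700 km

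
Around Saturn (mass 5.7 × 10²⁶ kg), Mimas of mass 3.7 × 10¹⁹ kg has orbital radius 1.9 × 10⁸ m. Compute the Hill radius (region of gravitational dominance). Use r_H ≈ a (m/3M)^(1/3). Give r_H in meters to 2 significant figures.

r_H ≈ a (m/3M)^(1/3)
    = (1.9 × 10⁸) × (3.7 × 10¹⁹ / (3 × 5.7 × 10²⁶))^(1/3)
    = 5.3 × 10⁵ m

5.3 × 10⁵ m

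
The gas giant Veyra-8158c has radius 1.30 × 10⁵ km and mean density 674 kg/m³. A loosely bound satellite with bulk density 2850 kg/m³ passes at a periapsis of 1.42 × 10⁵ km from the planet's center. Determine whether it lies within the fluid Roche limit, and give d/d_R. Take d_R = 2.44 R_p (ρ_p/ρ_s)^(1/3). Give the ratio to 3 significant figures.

inside; d/d_R ≈ 0.724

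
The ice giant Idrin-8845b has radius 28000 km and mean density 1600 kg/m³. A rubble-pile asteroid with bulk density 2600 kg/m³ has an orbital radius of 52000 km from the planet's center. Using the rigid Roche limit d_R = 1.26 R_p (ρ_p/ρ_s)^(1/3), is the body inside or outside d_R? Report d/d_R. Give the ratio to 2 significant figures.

d_R = 1.26 × (28000 km) × (1600/2600)^(1/3) = 30010 km
d/d_R = (52000) / (30010) = 1.7
Since d/d_R > 1, the body is outside the Roche limit.

outside; d/d_R ≈ 1.7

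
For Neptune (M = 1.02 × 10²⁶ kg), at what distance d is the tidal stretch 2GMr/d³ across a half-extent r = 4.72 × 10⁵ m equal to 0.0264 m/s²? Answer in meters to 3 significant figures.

6.24 × 10⁷ m

2GMr/d³ = a_tidal  ⇒  d = (2GMr / a_tidal)^(1/3)
d = (2 × 6.674×10⁻¹¹ × (1.02 × 10²⁶) × (4.72 × 10⁵) / (0.0264))^(1/3)
  = 6.24 × 10⁷ m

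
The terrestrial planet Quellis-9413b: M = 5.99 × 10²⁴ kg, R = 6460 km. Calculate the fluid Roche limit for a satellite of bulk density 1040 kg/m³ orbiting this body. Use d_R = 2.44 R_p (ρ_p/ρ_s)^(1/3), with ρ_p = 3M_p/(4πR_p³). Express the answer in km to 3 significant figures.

ρ_p = 3M_p/(4πR_p³) = 3 × (5.99 × 10²⁴) / (4π × (6.46 × 10⁶ m)³) = 5300 kg/m³
d_R = 2.44 × 6460 km × (5300/1040)^(1/3)
    = 27100 km

27100 km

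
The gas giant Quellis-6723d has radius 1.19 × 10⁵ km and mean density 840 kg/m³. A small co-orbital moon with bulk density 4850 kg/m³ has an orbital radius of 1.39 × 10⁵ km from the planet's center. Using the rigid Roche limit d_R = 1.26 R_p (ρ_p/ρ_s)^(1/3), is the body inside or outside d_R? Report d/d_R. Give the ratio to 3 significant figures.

d_R = 1.26 × (1.19 × 10⁵ km) × (840/4850)^(1/3) = 83580 km
d/d_R = (1.39 × 10⁵) / (83580) = 1.66
Since d/d_R > 1, the body is outside the Roche limit.

outside; d/d_R ≈ 1.66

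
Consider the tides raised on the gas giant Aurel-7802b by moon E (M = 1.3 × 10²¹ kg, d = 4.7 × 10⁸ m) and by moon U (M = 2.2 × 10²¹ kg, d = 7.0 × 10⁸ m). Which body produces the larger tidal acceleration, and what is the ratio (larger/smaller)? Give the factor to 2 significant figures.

Moon E, by a factor of ≈ 2.0

Tidal acceleration ∝ M/d³, so compare M/d³ for each.
Moon E: (1.3 × 10²¹) / (4.7 × 10⁸)³ = 1.252 × 10⁻⁵
Moon U: (2.2 × 10²¹) / (7.0 × 10⁸)³ = 6.414 × 10⁻⁶
Ratio (larger/smaller) = 2.0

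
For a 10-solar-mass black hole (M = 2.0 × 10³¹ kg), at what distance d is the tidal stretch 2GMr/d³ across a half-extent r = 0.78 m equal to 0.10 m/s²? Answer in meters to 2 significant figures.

2GMr/d³ = a_tidal  ⇒  d = (2GMr / a_tidal)^(1/3)
d = (2 × 6.674×10⁻¹¹ × (2.0 × 10³¹) × (0.78) / (0.10))^(1/3)
  = 2.8 × 10⁷ m

2.8 × 10⁷ m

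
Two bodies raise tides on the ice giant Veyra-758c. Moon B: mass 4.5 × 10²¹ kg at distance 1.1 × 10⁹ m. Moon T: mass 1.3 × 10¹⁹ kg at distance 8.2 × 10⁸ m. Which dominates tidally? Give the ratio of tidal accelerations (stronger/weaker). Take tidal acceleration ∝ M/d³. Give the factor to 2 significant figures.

Compare M/d³ for the two perturbers:
Moon B: (4.5 × 10²¹) / (1.1 × 10⁹)³ = 3.381 × 10⁻⁶
Moon T: (1.3 × 10¹⁹) / (8.2 × 10⁸)³ = 2.358 × 10⁻⁸
Ratio (larger/smaller) = 140

Moon B, by a factor of ≈ 140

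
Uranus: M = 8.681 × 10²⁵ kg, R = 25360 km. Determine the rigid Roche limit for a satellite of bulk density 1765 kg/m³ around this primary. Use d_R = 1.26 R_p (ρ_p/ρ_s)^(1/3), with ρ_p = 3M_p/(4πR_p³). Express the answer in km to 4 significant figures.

28640 km

ρ_p = 3M_p/(4πR_p³) = 3 × (8.681 × 10²⁵) / (4π × (2.536 × 10⁷ m)³) = 1271 kg/m³
d_R = 1.26 × 25360 km × (1271/1765)^(1/3)
    = 28640 km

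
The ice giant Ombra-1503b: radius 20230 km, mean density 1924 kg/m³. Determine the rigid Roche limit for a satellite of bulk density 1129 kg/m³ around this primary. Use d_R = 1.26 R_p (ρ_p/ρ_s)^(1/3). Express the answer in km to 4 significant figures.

30450 km

d_R = 1.26 × 20230 km × (1924/1129)^(1/3)
    = 30450 km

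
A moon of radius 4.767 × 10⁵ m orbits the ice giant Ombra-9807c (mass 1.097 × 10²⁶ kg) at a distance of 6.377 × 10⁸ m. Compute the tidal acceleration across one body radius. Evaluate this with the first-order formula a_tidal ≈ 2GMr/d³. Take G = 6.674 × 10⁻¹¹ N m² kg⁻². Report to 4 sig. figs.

2.692 × 10⁻⁵ m/s²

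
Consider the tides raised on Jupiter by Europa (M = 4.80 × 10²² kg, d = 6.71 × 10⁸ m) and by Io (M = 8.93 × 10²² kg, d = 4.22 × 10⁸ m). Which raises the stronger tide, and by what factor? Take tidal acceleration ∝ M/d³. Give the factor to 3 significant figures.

Io, by a factor of ≈ 7.48

Tidal stretch scales as M/d³; compute that for each body.
Europa: (4.80 × 10²²) / (6.71 × 10⁸)³ = 1.589 × 10⁻⁴
Io: (8.93 × 10²²) / (4.22 × 10⁸)³ = 1.188 × 10⁻³
Ratio (larger/smaller) = 7.48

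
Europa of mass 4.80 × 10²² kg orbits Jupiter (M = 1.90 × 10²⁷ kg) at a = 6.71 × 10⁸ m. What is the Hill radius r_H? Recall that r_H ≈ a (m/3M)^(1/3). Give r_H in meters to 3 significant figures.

1.37 × 10⁷ m

r_H ≈ a (m/3M)^(1/3)
    = (6.71 × 10⁸) × (4.80 × 10²² / (3 × 1.90 × 10²⁷))^(1/3)
    = 1.37 × 10⁷ m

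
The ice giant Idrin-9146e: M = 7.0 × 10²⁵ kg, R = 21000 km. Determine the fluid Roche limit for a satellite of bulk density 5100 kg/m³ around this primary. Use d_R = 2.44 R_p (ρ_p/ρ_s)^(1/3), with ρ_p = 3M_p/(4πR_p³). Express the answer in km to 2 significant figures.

36000 km

ρ_p = 3M_p/(4πR_p³) = 3 × (7.0 × 10²⁵) / (4π × (2.1 × 10⁷ m)³) = 1800 kg/m³
d_R = 2.44 × 21000 km × (1800/5100)^(1/3)
    = 36000 km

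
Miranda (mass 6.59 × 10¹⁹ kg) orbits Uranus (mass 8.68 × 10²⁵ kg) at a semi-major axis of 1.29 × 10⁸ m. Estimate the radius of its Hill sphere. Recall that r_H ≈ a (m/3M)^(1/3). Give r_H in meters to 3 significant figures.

8.16 × 10⁵ m

r_H ≈ a (m/3M)^(1/3)
    = (1.29 × 10⁸) × (6.59 × 10¹⁹ / (3 × 8.68 × 10²⁵))^(1/3)
    = 8.16 × 10⁵ m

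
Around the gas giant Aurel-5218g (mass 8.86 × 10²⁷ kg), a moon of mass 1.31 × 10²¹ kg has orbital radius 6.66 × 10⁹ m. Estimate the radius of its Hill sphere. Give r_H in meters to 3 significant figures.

2.44 × 10⁷ m

r_H ≈ a (m/3M)^(1/3)
    = (6.66 × 10⁹) × (1.31 × 10²¹ / (3 × 8.86 × 10²⁷))^(1/3)
    = 2.44 × 10⁷ m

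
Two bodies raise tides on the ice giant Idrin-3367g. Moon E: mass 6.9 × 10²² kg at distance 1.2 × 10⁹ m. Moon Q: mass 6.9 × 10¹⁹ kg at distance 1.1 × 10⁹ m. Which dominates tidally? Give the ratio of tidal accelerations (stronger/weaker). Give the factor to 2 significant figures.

Moon E, by a factor of ≈ 770

Tidal stretch scales as M/d³; compute that for each body.
Moon E: (6.9 × 10²²) / (1.2 × 10⁹)³ = 3.993 × 10⁻⁵
Moon Q: (6.9 × 10¹⁹) / (1.1 × 10⁹)³ = 5.184 × 10⁻⁸
Ratio (larger/smaller) = 770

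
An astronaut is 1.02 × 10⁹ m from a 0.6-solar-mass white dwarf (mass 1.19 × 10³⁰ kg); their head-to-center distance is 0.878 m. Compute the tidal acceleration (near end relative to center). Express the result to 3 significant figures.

The tidal stretch is the gradient of GM/d² times the body's extent r, hence the 1/d³ dependence.
Δg = 2GMr/d³
   = 2 × (6.674 × 10⁻¹¹) × (1.19 × 10³⁰) × (0.878) / (1.02 × 10⁹)³
   = 1.31 × 10⁻⁷ m/s²

1.31 × 10⁻⁷ m/s²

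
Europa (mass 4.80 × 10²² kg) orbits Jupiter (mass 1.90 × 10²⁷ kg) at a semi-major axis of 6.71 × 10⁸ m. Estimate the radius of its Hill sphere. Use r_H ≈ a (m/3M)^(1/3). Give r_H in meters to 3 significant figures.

1.37 × 10⁷ m

r_H ≈ a (m/3M)^(1/3)
    = (6.71 × 10⁸) × (4.80 × 10²² / (3 × 1.90 × 10²⁷))^(1/3)
    = 1.37 × 10⁷ m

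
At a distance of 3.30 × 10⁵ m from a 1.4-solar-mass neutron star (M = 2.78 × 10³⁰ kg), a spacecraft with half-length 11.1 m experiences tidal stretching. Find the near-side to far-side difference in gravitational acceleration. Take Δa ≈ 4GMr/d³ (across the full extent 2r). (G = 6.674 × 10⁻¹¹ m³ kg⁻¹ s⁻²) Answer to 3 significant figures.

2.29 × 10⁵ m/s²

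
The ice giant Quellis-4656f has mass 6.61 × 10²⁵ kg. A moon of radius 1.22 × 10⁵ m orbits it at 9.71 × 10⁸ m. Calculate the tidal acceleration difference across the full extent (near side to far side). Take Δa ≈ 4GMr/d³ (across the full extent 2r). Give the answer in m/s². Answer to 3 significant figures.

2.35 × 10⁻⁶ m/s²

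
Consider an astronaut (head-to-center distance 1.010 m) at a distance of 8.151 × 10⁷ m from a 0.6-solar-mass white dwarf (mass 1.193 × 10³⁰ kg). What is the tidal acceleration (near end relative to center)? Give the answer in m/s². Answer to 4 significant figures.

Since r ≪ d, expand the inverse-square field across one radius to get the leading 2GMr/d³ term.
Δg = 2GMr/d³
   = 2 × (6.674 × 10⁻¹¹) × (1.193 × 10³⁰) × (1.010) / (8.151 × 10⁷)³
   = 2.970 × 10⁻⁴ m/s²

2.970 × 10⁻⁴ m/s²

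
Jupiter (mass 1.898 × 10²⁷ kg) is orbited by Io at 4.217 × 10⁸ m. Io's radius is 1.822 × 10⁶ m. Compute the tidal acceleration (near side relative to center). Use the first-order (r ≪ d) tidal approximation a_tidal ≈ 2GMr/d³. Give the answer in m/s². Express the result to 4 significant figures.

Since r ≪ d, expand the inverse-square field across one radius to get the leading 2GMr/d³ term.
Δg = 2GMr/d³
   = 2 × (6.674 × 10⁻¹¹) × (1.898 × 10²⁷) × (1.822 × 10⁶) / (4.217 × 10⁸)³
   = 6.155 × 10⁻³ m/s²

6.155 × 10⁻³ m/s²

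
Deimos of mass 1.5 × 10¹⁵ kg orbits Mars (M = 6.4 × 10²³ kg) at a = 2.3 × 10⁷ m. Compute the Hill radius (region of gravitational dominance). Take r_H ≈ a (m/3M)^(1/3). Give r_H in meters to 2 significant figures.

2.1 × 10⁴ m

r_H ≈ a (m/3M)^(1/3)
    = (2.3 × 10⁷) × (1.5 × 10¹⁵ / (3 × 6.4 × 10²³))^(1/3)
    = 2.1 × 10⁴ m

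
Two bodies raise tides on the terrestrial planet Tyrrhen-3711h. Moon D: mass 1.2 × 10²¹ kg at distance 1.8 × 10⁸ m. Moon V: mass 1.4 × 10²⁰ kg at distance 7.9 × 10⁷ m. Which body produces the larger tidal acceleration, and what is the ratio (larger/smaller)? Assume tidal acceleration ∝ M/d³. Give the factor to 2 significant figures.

Compare M/d³ for the two perturbers:
Moon D: (1.2 × 10²¹) / (1.8 × 10⁸)³ = 2.058 × 10⁻⁴
Moon V: (1.4 × 10²⁰) / (7.9 × 10⁷)³ = 2.840 × 10⁻⁴
Ratio (larger/smaller) = 1.4

Moon V, by a factor of ≈ 1.4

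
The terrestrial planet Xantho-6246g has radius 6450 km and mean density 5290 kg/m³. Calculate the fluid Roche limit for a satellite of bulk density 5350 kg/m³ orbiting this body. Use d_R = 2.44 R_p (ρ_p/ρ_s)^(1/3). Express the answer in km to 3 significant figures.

d_R = 2.44 × 6450 km × (5290/5350)^(1/3)
    = 15700 km

15700 km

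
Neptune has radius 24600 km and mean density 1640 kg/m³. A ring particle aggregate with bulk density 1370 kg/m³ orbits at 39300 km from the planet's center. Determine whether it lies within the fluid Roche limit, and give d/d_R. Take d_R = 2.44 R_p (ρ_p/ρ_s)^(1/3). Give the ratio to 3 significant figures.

inside; d/d_R ≈ 0.617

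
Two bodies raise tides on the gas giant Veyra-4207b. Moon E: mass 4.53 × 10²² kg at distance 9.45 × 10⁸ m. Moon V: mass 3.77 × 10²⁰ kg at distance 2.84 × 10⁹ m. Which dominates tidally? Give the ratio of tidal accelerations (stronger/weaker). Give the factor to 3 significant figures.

Tidal acceleration ∝ M/d³, so compare M/d³ for each.
Moon E: (4.53 × 10²²) / (9.45 × 10⁸)³ = 5.368 × 10⁻⁵
Moon V: (3.77 × 10²⁰) / (2.84 × 10⁹)³ = 1.646 × 10⁻⁸
Ratio (larger/smaller) = 3260

Moon E, by a factor of ≈ 3260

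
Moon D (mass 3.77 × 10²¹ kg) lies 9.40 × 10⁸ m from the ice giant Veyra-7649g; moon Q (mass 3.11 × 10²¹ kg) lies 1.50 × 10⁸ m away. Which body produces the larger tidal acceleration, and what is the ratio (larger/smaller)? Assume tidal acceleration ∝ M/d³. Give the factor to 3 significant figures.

Compare M/d³ for the two perturbers:
Moon D: (3.77 × 10²¹) / (9.40 × 10⁸)³ = 4.539 × 10⁻⁶
Moon Q: (3.11 × 10²¹) / (1.50 × 10⁸)³ = 9.215 × 10⁻⁴
Ratio (larger/smaller) = 203

Moon Q, by a factor of ≈ 203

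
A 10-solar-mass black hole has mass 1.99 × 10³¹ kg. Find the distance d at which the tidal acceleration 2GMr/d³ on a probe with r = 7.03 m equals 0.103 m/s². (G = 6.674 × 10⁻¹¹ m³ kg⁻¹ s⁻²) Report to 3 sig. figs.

2GMr/d³ = a_tidal  ⇒  d = (2GMr / a_tidal)^(1/3)
d = (2 × 6.674×10⁻¹¹ × (1.99 × 10³¹) × (7.03) / (0.103))^(1/3)
  = 5.66 × 10⁷ m

5.66 × 10⁷ m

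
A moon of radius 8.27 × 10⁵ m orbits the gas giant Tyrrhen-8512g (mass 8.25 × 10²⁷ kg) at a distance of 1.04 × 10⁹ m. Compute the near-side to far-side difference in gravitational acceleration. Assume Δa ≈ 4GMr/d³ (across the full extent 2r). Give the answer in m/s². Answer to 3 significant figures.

1.62 × 10⁻³ m/s²

Δg = 4GMr/d³
   = 4 × (6.674 × 10⁻¹¹) × (8.25 × 10²⁷) × (8.27 × 10⁵) / (1.04 × 10⁹)³
   = 1.62 × 10⁻³ m/s²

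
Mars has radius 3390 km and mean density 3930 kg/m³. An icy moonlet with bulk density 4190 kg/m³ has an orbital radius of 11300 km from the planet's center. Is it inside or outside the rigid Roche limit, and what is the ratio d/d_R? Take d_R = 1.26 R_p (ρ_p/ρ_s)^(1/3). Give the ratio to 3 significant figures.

outside; d/d_R ≈ 2.70

d_R = 1.26 × (3390 km) × (3930/4190)^(1/3) = 4181 km
d/d_R = (11300) / (4181) = 2.70
Since d/d_R > 1, the body is outside the Roche limit.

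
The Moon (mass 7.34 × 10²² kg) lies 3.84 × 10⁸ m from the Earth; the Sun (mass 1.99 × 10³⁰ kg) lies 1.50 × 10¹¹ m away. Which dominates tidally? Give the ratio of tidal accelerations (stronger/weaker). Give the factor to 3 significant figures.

Tidal acceleration ∝ M/d³, so compare M/d³ for each.
The Moon: (7.34 × 10²²) / (3.84 × 10⁸)³ = 1.296 × 10⁻³
The Sun: (1.99 × 10³⁰) / (1.50 × 10¹¹)³ = 5.896 × 10⁻⁴
Ratio (larger/smaller) = 2.20

The Moon, by a factor of ≈ 2.20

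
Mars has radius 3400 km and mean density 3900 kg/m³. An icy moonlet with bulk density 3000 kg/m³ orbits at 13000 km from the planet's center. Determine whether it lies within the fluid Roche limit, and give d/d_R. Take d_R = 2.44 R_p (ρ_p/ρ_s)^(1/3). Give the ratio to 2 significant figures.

outside; d/d_R ≈ 1.4

d_R = 2.44 × (3400 km) × (3900/3000)^(1/3) = 9054 km
d/d_R = (13000) / (9054) = 1.4
Since d/d_R > 1, the body is outside the Roche limit.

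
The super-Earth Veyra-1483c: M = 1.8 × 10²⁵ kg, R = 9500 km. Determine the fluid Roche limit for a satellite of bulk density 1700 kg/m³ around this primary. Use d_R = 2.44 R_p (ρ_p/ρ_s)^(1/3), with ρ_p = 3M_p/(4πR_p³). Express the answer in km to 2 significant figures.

33000 km

ρ_p = 3M_p/(4πR_p³) = 3 × (1.8 × 10²⁵) / (4π × (9.5 × 10⁶ m)³) = 5000 kg/m³
d_R = 2.44 × 9500 km × (5000/1700)^(1/3)
    = 33000 km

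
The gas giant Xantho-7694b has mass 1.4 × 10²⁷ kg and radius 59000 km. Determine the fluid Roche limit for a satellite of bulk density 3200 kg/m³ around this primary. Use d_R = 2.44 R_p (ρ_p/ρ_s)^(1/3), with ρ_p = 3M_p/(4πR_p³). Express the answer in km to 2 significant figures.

1.1 × 10⁵ km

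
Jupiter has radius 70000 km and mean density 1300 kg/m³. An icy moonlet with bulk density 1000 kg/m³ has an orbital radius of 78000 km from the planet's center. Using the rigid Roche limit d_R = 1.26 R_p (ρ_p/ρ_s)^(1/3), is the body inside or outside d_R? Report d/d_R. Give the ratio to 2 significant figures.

inside; d/d_R ≈ 0.81

d_R = 1.26 × (70000 km) × (1300/1000)^(1/3) = 96260 km
d/d_R = (78000) / (96260) = 0.81
Since d/d_R < 1, the body is inside the Roche limit.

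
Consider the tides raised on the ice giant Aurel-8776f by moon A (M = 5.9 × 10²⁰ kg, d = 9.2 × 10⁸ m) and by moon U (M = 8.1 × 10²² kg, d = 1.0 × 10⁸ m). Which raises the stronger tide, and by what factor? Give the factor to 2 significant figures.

Tidal stretch scales as M/d³; compute that for each body.
Moon A: (5.9 × 10²⁰) / (9.2 × 10⁸)³ = 7.577 × 10⁻⁷
Moon U: (8.1 × 10²²) / (1.0 × 10⁸)³ = 8.100 × 10⁻²
Ratio (larger/smaller) = 1.1 × 10⁵

Moon U, by a factor of ≈ 1.1 × 10⁵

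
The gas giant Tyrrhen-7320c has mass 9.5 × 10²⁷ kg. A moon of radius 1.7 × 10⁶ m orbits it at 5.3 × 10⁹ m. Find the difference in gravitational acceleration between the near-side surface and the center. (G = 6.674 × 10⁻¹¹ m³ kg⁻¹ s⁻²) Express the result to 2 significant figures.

Since r ≪ d, expand the inverse-square field across one radius to get the leading 2GMr/d³ term.
a_tidal = 2GMr/d³
        = 2 × (6.674 × 10⁻¹¹) × (9.5 × 10²⁷) × (1.7 × 10⁶) / (5.3 × 10⁹)³
        = 1.4 × 10⁻⁵ m/s²

1.4 × 10⁻⁵ m/s²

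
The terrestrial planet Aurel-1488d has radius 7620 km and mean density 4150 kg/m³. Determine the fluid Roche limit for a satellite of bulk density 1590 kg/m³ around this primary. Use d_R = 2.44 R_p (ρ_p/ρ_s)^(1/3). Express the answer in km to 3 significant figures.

d_R = 2.44 × 7620 km × (4150/1590)^(1/3)
    = 25600 km

25600 km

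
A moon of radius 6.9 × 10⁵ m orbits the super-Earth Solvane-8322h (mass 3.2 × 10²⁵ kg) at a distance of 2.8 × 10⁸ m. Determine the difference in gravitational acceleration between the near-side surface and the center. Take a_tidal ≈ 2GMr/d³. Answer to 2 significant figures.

a_tidal = 2GMr/d³
        = 2 × (6.674 × 10⁻¹¹) × (3.2 × 10²⁵) × (6.9 × 10⁵) / (2.8 × 10⁸)³
        = 1.3 × 10⁻⁴ m/s²

1.3 × 10⁻⁴ m/s²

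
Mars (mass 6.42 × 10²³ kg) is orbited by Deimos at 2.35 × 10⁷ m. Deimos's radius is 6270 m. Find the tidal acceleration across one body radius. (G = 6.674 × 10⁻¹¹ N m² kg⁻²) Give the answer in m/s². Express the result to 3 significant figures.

4.14 × 10⁻⁵ m/s²

a_tidal = 2GMr/d³
        = 2 × (6.674 × 10⁻¹¹) × (6.42 × 10²³) × (6270) / (2.35 × 10⁷)³
        = 4.14 × 10⁻⁵ m/s²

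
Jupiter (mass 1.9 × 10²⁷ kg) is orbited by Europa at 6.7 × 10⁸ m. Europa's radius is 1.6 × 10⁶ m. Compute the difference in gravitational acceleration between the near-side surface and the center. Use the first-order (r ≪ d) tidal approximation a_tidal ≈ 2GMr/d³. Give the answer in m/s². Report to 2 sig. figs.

1.3 × 10⁻³ m/s²

The tidal stretch is the gradient of GM/d² times the body's extent r, hence the 1/d³ dependence.
Δg = 2GMr/d³
   = 2 × (6.674 × 10⁻¹¹) × (1.9 × 10²⁷) × (1.6 × 10⁶) / (6.7 × 10⁸)³
   = 1.3 × 10⁻³ m/s²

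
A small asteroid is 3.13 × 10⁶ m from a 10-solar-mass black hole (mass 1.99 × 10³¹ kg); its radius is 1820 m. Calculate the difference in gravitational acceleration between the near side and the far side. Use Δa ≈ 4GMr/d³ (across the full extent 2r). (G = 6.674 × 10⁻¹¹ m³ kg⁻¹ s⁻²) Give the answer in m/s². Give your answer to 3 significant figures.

3.15 × 10⁵ m/s²

a_tidal = 4GMr/d³
        = 4 × (6.674 × 10⁻¹¹) × (1.99 × 10³¹) × (1820) / (3.13 × 10⁶)³
        = 3.15 × 10⁵ m/s²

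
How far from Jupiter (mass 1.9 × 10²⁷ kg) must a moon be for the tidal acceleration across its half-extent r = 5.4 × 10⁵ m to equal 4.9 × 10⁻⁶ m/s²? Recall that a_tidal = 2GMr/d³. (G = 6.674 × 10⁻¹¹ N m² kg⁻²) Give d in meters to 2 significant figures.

3.0 × 10⁹ m

2GMr/d³ = a_tidal  ⇒  d = (2GMr / a_tidal)^(1/3)
d = (2 × 6.674×10⁻¹¹ × (1.9 × 10²⁷) × (5.4 × 10⁵) / (4.9 × 10⁻⁶))^(1/3)
  = 3.0 × 10⁹ m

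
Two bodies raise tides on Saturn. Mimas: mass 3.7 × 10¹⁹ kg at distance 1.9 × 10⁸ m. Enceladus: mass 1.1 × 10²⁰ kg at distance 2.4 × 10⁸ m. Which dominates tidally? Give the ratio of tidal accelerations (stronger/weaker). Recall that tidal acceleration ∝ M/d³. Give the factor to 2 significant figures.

Enceladus, by a factor of ≈ 1.5

Tidal stretch scales as M/d³; compute that for each body.
Mimas: (3.7 × 10¹⁹) / (1.9 × 10⁸)³ = 5.394 × 10⁻⁶
Enceladus: (1.1 × 10²⁰) / (2.4 × 10⁸)³ = 7.957 × 10⁻⁶
Ratio (larger/smaller) = 1.5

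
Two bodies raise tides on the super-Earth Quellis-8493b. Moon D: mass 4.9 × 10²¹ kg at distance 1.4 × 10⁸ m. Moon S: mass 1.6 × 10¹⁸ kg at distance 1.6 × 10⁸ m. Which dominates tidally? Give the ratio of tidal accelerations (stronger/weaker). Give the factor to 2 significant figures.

Tidal acceleration ∝ M/d³, so compare M/d³ for each.
Moon D: (4.9 × 10²¹) / (1.4 × 10⁸)³ = 1.786 × 10⁻³
Moon S: (1.6 × 10¹⁸) / (1.6 × 10⁸)³ = 3.906 × 10⁻⁷
Ratio (larger/smaller) = 4600

Moon D, by a factor of ≈ 4600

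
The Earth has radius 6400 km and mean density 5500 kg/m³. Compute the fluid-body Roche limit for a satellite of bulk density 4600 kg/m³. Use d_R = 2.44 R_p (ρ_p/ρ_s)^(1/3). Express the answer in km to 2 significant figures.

17000 km

d_R = 2.44 × 6400 km × (5500/4600)^(1/3)
    = 17000 km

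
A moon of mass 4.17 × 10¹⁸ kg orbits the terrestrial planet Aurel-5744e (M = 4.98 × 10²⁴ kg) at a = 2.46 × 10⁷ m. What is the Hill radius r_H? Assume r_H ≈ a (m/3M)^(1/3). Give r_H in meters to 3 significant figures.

r_H ≈ a (m/3M)^(1/3)
    = (2.46 × 10⁷) × (4.17 × 10¹⁸ / (3 × 4.98 × 10²⁴))^(1/3)
    = 1.61 × 10⁵ m

1.61 × 10⁵ m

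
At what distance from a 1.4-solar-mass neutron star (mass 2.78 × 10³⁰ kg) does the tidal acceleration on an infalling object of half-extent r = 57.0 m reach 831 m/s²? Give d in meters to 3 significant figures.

2GMr/d³ = a_tidal  ⇒  d = (2GMr / a_tidal)^(1/3)
d = (2 × 6.674×10⁻¹¹ × (2.78 × 10³⁰) × (57.0) / (831))^(1/3)
  = 2.94 × 10⁶ m

2.94 × 10⁶ m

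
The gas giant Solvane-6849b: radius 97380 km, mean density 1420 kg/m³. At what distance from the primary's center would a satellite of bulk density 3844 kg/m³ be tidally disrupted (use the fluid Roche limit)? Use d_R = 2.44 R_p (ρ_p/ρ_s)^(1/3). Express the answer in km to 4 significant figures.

1.705 × 10⁵ km

d_R = 2.44 × 97380 km × (1420/3844)^(1/3)
    = 1.705 × 10⁵ km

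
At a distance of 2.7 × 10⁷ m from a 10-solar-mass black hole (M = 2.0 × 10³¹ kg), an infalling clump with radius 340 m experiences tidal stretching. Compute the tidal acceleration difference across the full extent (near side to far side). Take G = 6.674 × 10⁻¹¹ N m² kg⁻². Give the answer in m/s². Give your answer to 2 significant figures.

The field gradient is 2GM/d³; across the full diameter 2r the difference is 4GMr/d³.
Δa = 4GMr/d³
   = 4 × (6.674 × 10⁻¹¹) × (2.0 × 10³¹) × (340) / (2.7 × 10⁷)³
   = 9.2 × 10¹ m/s²

9.2 × 10¹ m/s²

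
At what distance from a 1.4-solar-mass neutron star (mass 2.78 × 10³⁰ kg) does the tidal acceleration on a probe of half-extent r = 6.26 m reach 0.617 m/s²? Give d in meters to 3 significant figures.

1.56 × 10⁷ m

2GMr/d³ = a_tidal  ⇒  d = (2GMr / a_tidal)^(1/3)
d = (2 × 6.674×10⁻¹¹ × (2.78 × 10³⁰) × (6.26) / (0.617))^(1/3)
  = 1.56 × 10⁷ m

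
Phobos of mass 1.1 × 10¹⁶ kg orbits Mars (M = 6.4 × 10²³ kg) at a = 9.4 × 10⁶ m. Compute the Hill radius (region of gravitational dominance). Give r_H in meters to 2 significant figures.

r_H ≈ a (m/3M)^(1/3)
    = (9.4 × 10⁶) × (1.1 × 10¹⁶ / (3 × 6.4 × 10²³))^(1/3)
    = 1.7 × 10⁴ m

1.7 × 10⁴ m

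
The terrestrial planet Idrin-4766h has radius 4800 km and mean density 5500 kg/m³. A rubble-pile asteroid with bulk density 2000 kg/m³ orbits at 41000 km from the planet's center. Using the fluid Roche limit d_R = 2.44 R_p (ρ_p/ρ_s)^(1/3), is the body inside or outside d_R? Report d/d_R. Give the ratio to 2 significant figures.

d_R = 2.44 × (4800 km) × (5500/2000)^(1/3) = 16410 km
d/d_R = (41000) / (16410) = 2.5
Since d/d_R > 1, the body is outside the Roche limit.

outside; d/d_R ≈ 2.5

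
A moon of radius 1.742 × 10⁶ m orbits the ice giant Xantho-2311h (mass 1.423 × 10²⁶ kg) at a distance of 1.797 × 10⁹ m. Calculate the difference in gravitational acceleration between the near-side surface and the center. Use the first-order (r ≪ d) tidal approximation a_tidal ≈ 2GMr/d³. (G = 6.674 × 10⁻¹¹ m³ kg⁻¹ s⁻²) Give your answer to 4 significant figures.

The tidal stretch is the gradient of GM/d² times the body's extent r, hence the 1/d³ dependence.
Δa = 2GMr/d³
   = 2 × (6.674 × 10⁻¹¹) × (1.423 × 10²⁶) × (1.742 × 10⁶) / (1.797 × 10⁹)³
   = 5.702 × 10⁻⁶ m/s²

5.702 × 10⁻⁶ m/s²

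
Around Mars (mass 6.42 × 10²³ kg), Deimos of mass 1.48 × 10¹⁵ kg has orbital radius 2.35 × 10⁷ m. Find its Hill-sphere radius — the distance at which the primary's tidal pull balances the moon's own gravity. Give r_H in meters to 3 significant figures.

2.15 × 10⁴ m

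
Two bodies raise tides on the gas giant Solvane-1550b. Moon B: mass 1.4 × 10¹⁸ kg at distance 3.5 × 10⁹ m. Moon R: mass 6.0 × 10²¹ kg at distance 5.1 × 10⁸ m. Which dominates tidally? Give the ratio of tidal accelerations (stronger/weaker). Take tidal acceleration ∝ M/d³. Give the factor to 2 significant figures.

Compare M/d³ for the two perturbers:
Moon B: (1.4 × 10¹⁸) / (3.5 × 10⁹)³ = 3.265 × 10⁻¹¹
Moon R: (6.0 × 10²¹) / (5.1 × 10⁸)³ = 4.523 × 10⁻⁵
Ratio (larger/smaller) = 1.4 × 10⁶

Moon R, by a factor of ≈ 1.4 × 10⁶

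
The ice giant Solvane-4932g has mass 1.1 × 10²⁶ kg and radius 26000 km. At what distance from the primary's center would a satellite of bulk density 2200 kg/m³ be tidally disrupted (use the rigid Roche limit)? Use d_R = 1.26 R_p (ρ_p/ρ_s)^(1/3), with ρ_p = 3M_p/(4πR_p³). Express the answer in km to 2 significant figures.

ρ_p = 3M_p/(4πR_p³) = 3 × (1.1 × 10²⁶) / (4π × (2.6 × 10⁷ m)³) = 1500 kg/m³
d_R = 1.26 × 26000 km × (1500/2200)^(1/3)
    = 29000 km

29000 km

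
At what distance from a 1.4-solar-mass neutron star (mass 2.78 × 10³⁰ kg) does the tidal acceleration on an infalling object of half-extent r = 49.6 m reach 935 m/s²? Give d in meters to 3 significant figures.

2.70 × 10⁶ m

2GMr/d³ = a_tidal  ⇒  d = (2GMr / a_tidal)^(1/3)
d = (2 × 6.674×10⁻¹¹ × (2.78 × 10³⁰) × (49.6) / (935))^(1/3)
  = 2.70 × 10⁶ m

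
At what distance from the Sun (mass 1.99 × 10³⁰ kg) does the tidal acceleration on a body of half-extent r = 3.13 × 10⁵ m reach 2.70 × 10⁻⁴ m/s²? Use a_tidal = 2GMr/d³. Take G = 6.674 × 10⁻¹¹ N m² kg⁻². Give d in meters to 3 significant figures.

6.75 × 10⁹ m

2GMr/d³ = a_tidal  ⇒  d = (2GMr / a_tidal)^(1/3)
d = (2 × 6.674×10⁻¹¹ × (1.99 × 10³⁰) × (3.13 × 10⁵) / (2.70 × 10⁻⁴))^(1/3)
  = 6.75 × 10⁹ m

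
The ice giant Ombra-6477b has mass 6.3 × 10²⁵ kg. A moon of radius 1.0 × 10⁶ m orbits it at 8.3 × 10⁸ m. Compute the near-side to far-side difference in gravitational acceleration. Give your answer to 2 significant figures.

2.9 × 10⁻⁵ m/s²

a_tidal = 4GMr/d³
        = 4 × (6.674 × 10⁻¹¹) × (6.3 × 10²⁵) × (1.0 × 10⁶) / (8.3 × 10⁸)³
        = 2.9 × 10⁻⁵ m/s²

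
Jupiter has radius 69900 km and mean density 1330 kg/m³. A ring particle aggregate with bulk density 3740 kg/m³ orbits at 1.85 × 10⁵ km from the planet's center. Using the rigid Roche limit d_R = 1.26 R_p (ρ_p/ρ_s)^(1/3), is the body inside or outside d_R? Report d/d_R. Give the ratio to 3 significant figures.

outside; d/d_R ≈ 2.96

d_R = 1.26 × (69900 km) × (1330/3740)^(1/3) = 62400 km
d/d_R = (1.85 × 10⁵) / (62400) = 2.96
Since d/d_R > 1, the body is outside the Roche limit.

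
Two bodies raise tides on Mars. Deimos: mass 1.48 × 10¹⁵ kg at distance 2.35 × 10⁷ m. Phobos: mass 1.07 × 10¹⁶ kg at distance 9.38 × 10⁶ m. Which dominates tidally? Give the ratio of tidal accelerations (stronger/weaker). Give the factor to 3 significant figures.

Phobos, by a factor of ≈ 114

The tide-raising term goes as M/d³ (the gradient of a 1/d² field).
Deimos: (1.48 × 10¹⁵) / (2.35 × 10⁷)³ = 1.140 × 10⁻⁷
Phobos: (1.07 × 10¹⁶) / (9.38 × 10⁶)³ = 1.297 × 10⁻⁵
Ratio (larger/smaller) = 114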